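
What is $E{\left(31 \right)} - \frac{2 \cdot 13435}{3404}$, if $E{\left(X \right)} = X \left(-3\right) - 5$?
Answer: $- \frac{180231}{1702} \approx -105.89$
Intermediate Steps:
$E{\left(X \right)} = -5 - 3 X$ ($E{\left(X \right)} = - 3 X - 5 = -5 - 3 X$)
$E{\left(31 \right)} - \frac{2 \cdot 13435}{3404} = \left(-5 - 93\right) - \frac{2 \cdot 13435}{3404} = \left(-5 - 93\right) - 26870 \cdot \frac{1}{3404} = -98 - \frac{13435}{1702} = - \frac{180231}{1702}$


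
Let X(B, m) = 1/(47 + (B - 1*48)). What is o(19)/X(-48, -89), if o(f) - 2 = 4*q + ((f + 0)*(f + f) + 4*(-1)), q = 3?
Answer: -35868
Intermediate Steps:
X(B, m) = 1/(-1 + B) (X(B, m) = 1/(47 + (B - 48)) = 1/(47 + (-48 + B)) = 1/(-1 + B))
o(f) = 10 + 2*f² (o(f) = 2 + (4*3 + ((f + 0)*(f + f) + 4*(-1))) = 2 + (12 + (f*(2*f) - 4)) = 2 + (12 + (2*f² - 4)) = 2 + (12 + (-4 + 2*f²)) = 2 + (8 + 2*f²) = 10 + 2*f²)
o(19)/X(-48, -89) = (10 + 2*19²)/(1/(-1 - 48)) = (10 + 2*361)/(1/(-49)) = (10 + 722)/(-1/49) = 732*(-49) = -35868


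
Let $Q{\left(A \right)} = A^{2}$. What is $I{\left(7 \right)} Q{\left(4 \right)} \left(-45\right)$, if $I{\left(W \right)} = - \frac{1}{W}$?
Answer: $\frac{720}{7} \approx 102.86$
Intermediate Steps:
$I{\left(7 \right)} Q{\left(4 \right)} \left(-45\right) = - \frac{1}{7} \cdot 4^{2} \left(-45\right) = \left(-1\right) \frac{1}{7} \cdot 16 \left(-45\right) = \left(- \frac{1}{7}\right) 16 \left(-45\right) = \left(- \frac{16}{7}\right) \left(-45\right) = \frac{720}{7}$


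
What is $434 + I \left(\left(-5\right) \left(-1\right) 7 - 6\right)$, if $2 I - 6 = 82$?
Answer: $1710$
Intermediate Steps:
$I = 44$ ($I = 3 + \frac{1}{2} \cdot 82 = 3 + 41 = 44$)
$434 + I \left(\left(-5\right) \left(-1\right) 7 - 6\right) = 434 + 44 \left(\left(-5\right) \left(-1\right) 7 - 6\right) = 434 + 44 \left(5 \cdot 7 - 6\right) = 434 + 44 \left(35 - 6\right) = 434 + 44 \cdot 29 = 434 + 1276 = 1710$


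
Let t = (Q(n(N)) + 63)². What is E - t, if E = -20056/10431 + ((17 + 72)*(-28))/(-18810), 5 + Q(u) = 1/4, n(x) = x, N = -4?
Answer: -10387434643/3059760 ≈ -3394.9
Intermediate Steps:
Q(u) = -19/4 (Q(u) = -5 + 1/4 = -5 + ¼ = -19/4)
E = -342358/191235 (E = -20056*1/10431 + (89*(-28))*(-1/18810) = -20056/10431 - 2492*(-1/18810) = -20056/10431 + 1246/9405 = -342358/191235 ≈ -1.7902)
t = 54289/16 (t = (-19/4 + 63)² = (233/4)² = 54289/16 ≈ 3393.1)
E - t = -342358/191235 - 1*54289/16 = -342358/191235 - 54289/16 = -10387434643/3059760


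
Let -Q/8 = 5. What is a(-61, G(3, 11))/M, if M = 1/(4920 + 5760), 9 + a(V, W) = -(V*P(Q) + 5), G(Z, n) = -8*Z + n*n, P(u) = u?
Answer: -26208720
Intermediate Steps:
Q = -40 (Q = -8*5 = -40)
G(Z, n) = n² - 8*Z (G(Z, n) = -8*Z + n² = n² - 8*Z)
a(V, W) = -14 + 40*V (a(V, W) = -9 - (V*(-40) + 5) = -9 - (-40*V + 5) = -9 - (5 - 40*V) = -9 + (-5 + 40*V) = -14 + 40*V)
M = 1/10680 ≈ 9.3633e-5
a(-61, G(3, 11))/M = (-14 + 40*(-61))/(1/10680) = (-14 - 2440)*10680 = -2454*10680 = -26208720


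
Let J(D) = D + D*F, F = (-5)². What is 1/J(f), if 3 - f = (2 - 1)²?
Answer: 1/52 ≈ 0.019231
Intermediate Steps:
F = 25
f = 2 (f = 3 - (2 - 1)² = 3 - 1*1² = 3 - 1*1 = 3 - 1 = 2)
J(D) = 26*D (J(D) = D + D*25 = D + 25*D = 26*D)
1/J(f) = 1/(26*2) = 1/52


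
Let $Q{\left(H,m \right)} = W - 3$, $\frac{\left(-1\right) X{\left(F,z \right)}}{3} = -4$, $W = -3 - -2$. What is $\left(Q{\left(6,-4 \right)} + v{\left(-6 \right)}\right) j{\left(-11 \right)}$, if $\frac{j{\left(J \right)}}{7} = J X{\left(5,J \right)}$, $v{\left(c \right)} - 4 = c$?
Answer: $5544$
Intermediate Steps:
$W = -1$ ($W = -3 + 2 = -1$)
$X{\left(F,z \right)} = 12$ ($X{\left(F,z \right)} = \left(-3\right) \left(-4\right) = 12$)
$Q{\left(H,m \right)} = -4$ ($Q{\left(H,m \right)} = -1 - 3 = -4$)
$v{\left(c \right)} = 4 + c$
$j{\left(J \right)} = 84 J$ ($j{\left(J \right)} = 7 J 12 = 7 \cdot 12 J = 84 J$)
$\left(Q{\left(6,-4 \right)} + v{\left(-6 \right)}\right) j{\left(-11 \right)} = \left(-4 + \left(4 - 6\right)\right) 84 \left(-11\right) = \left(-4 - 2\right) \left(-924\right) = \left(-6\right) \left(-924\right) = 5544$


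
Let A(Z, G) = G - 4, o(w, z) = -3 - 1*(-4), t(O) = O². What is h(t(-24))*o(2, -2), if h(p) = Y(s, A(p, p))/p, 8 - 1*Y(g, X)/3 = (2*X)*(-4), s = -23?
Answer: 191/8 ≈ 23.875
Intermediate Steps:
o(w, z) = 1 (o(w, z) = -3 + 4 = 1)
A(Z, G) = -4 + G
Y(g, X) = 24 + 24*X (Y(g, X) = 24 - 3*2*X*(-4) = 24 - (-24)*X = 24 + 24*X)
h(p) = (-72 + 24*p)/p (h(p) = (24 + 24*(-4 + p))/p = (24 + (-96 + 24*p))/p = (-72 + 24*p)/p)
h(t(-24))*o(2, -2) = (24 - 72/((-24)²))*1 = (24 - 72/576)*1 = (24 - 72*1/576)*1 = (24 - ⅛)*1 = (191/8)*1 = 191/8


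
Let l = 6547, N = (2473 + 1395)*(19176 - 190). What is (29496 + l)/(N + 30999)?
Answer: 36043/73468847 ≈ 0.00049059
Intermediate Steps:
N = 73437848 (N = 3868*18986 = 73437848)
(29496 + l)/(N + 30999) = (29496 + 6547)/(73437848 + 30999) = 36043/73468847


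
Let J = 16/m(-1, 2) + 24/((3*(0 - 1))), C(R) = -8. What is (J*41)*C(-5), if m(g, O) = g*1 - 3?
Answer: 3936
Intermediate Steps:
m(g, O) = -3 + g (m(g, O) = g - 3 = -3 + g)
J = -12 (J = 16/(-3 - 1) + 24/((3*(0 - 1))) = 16/(-4) + 24/((3*(-1))) = 16*(-1/4) + 24/(-3) = -4 + 24*(-1/3) = -4 - 8 = -12)
(J*41)*C(-5) = -12*41*(-8) = -492*(-8) = 3936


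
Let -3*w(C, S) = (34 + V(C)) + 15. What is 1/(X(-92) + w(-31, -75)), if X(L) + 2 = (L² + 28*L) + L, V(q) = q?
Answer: 1/5788 ≈ 0.00017277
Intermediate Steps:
w(C, S) = -49/3 - C/3 (w(C, S) = -((34 + C) + 15)/3 = -(49 + C)/3 = -49/3 - C/3)
X(L) = -2 + L² + 29*L (X(L) = -2 + ((L² + 28*L) + L) = -2 + (L² + 29*L) = -2 + L² + 29*L)
1/(X(-92) + w(-31, -75)) = 1/((-2 + (-92)² + 29*(-92)) + (-49/3 - ⅓*(-31))) = 1/((-2 + 8464 - 2668) + (-49/3 + 31/3)) = 1/(5794 - 6) = 1/5788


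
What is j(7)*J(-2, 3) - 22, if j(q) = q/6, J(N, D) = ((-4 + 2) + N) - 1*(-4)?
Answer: -22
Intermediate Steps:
J(N, D) = 2 + N (J(N, D) = (-2 + N) + 4 = 2 + N)
j(q) = q/6 (j(q) = q*(⅙) = q/6)
j(7)*J(-2, 3) - 22 = ((⅙)*7)*(2 - 2) - 22 = (7/6)*0 - 22 = 0 - 22 = -22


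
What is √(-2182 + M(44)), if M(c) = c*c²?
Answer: √83002 ≈ 288.10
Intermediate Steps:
M(c) = c³
√(-2182 + M(44)) = √(-2182 + 44³) = √(-2182 + 85184) = √83002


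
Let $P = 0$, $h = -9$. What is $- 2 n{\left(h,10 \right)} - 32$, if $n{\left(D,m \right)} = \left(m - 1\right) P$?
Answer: $-32$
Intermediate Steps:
$n{\left(D,m \right)} = 0$ ($n{\left(D,m \right)} = \left(m - 1\right) 0 = \left(-1 + m\right) 0 = 0$)
$- 2 n{\left(h,10 \right)} - 32 = \left(-2\right) 0 - 32 = 0 - 32 = -32$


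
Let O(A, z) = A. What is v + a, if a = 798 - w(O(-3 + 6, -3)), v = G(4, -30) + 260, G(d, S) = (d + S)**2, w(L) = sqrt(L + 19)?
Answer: 1734 - sqrt(22) ≈ 1729.3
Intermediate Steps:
w(L) = sqrt(19 + L)
G(d, S) = (S + d)**2
v = 936 (v = (-30 + 4)**2 + 260 = (-26)**2 + 260 = 676 + 260 = 936)
a = 798 - sqrt(22) (a = 798 - sqrt(19 + (-3 + 6)) = 798 - sqrt(19 + 3) = 798 - sqrt(22) ≈ 793.31)
v + a = 936 + (798 - sqrt(22)) = 1734 - sqrt(22)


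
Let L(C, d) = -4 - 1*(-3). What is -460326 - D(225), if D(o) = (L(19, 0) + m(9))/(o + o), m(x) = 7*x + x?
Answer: -207146771/450 ≈ -4.6033e+5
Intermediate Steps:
L(C, d) = -1 (L(C, d) = -4 + 3 = -1)
m(x) = 8*x
D(o) = 71/(2*o) (D(o) = (-1 + 8*9)/(o + o) = (-1 + 72)/((2*o)) = 71*(1/(2*o)) = 71/(2*o))
-460326 - D(225) = -460326 - 71/(2*225) = -460326 - 1*71/450 = -460326 - 71/450 = -207146771/450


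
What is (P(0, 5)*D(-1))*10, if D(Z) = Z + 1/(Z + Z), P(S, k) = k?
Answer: -75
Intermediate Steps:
D(Z) = Z + 1/(2*Z)
(P(0, 5)*D(-1))*10 = (5*(-1 + (½)/(-1)))*10 = (5*(-1 + (½)*(-1)))*10 = (5*(-1 - ½))*10 = (5*(-3/2))*10 = -15/2*10 = -75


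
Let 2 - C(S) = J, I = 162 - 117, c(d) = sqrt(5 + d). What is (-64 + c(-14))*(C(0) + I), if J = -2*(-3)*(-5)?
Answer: -4928 + 231*I ≈ -4928.0 + 231.0*I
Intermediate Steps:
J = -30 (J = 6*(-5) = -30)
I = 45
C(S) = 32 (C(S) = 2 - 1*(-30) = 2 + 30 = 32)
(-64 + c(-14))*(C(0) + I) = (-64 + sqrt(5 - 14))*(32 + 45) = (-64 + sqrt(-9))*77 = (-64 + 3*I)*77 = -4928 + 231*I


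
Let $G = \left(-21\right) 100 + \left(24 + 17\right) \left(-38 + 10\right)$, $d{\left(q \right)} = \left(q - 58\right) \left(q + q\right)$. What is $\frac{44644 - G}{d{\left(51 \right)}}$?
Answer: $- \frac{7982}{119} \approx -67.076$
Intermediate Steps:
$d{\left(q \right)} = 2 q \left(-58 + q\right)$ ($d{\left(q \right)} = \left(-58 + q\right) 2 q = 2 q \left(-58 + q\right)$)
$G = -3248$ ($G = -2100 + 41 \left(-28\right) = -2100 - 1148 = -3248$)
$\frac{44644 - G}{d{\left(51 \right)}} = \frac{44644 - -3248}{2 \cdot 51 \left(-58 + 51\right)} = \frac{44644 + 3248}{2 \cdot 51 \left(-7\right)} = \frac{47892}{-714} = 47892 \left(- \frac{1}{714}\right) = - \frac{7982}{119}$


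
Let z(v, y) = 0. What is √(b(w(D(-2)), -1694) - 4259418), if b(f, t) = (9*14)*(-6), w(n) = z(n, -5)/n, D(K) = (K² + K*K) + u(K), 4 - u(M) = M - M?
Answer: I*√4260174 ≈ 2064.0*I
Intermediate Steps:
u(M) = 4 (u(M) = 4 - (M - M) = 4 - 1*0 = 4 + 0 = 4)
D(K) = 4 + 2*K² (D(K) = (K² + K*K) + 4 = (K² + K²) + 4 = 2*K² + 4 = 4 + 2*K²)
w(n) = 0 (w(n) = 0/n = 0)
b(f, t) = -756 (b(f, t) = 126*(-6) = -756)
√(b(w(D(-2)), -1694) - 4259418) = √(-756 - 4259418) = √(-4260174) = I*√4260174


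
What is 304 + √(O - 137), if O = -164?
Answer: 304 + I*√301 ≈ 304.0 + 17.349*I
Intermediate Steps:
304 + √(O - 137) = 304 + √(-164 - 137) = 304 + √(-301) = 304 + I*√301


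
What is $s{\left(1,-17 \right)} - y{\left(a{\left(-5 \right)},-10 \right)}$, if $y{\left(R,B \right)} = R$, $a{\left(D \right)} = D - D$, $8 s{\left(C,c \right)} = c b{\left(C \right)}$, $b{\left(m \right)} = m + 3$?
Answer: $- \frac{17}{2} \approx -8.5$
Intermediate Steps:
$b{\left(m \right)} = 3 + m$
$s{\left(C,c \right)} = \frac{c \left(3 + C\right)}{8}$
$a{\left(D \right)} = 0$
$s{\left(1,-17 \right)} - y{\left(a{\left(-5 \right)},-10 \right)} = \frac{1}{8} \left(-17\right) \left(3 + 1\right) - 0 = \frac{1}{8} \left(-17\right) 4 + 0 = - \frac{17}{2} + 0 = - \frac{17}{2}$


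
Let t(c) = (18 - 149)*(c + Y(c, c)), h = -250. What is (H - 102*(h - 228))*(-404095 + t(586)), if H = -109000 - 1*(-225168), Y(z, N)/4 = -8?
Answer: -78614158156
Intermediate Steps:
Y(z, N) = -32 (Y(z, N) = 4*(-8) = -32)
H = 116168 (H = -109000 + 225168 = 116168)
t(c) = 4192 - 131*c (t(c) = (18 - 149)*(c - 32) = -131*(-32 + c) = 4192 - 131*c)
(H - 102*(h - 228))*(-404095 + t(586)) = (116168 - 102*(-250 - 228))*(-404095 + (4192 - 131*586)) = (116168 - 102*(-478))*(-404095 + (4192 - 76766)) = (116168 + 48756)*(-404095 - 72574) = 164924*(-476669) = -78614158156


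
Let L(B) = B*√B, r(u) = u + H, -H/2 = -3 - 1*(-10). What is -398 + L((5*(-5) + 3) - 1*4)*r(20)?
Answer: -398 - 156*I*√26 ≈ -398.0 - 795.45*I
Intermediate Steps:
H = -14 (H = -2*(-3 - 1*(-10)) = -2*(-3 + 10) = -2*7 = -14)
r(u) = -14 + u (r(u) = u - 14 = -14 + u)
L(B) = B^(3/2)
-398 + L((5*(-5) + 3) - 1*4)*r(20) = -398 + ((5*(-5) + 3) - 1*4)^(3/2)*(-14 + 20) = -398 + ((-25 + 3) - 4)^(3/2)*6 = -398 + (-22 - 4)^(3/2)*6 = -398 + (-26)^(3/2)*6 = -398 - 26*I*√26*6 = -398 - 156*I*√26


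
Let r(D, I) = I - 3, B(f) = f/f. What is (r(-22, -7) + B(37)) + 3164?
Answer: 3155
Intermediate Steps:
B(f) = 1
r(D, I) = -3 + I
(r(-22, -7) + B(37)) + 3164 = ((-3 - 7) + 1) + 3164 = (-10 + 1) + 3164 = -9 + 3164 = 3155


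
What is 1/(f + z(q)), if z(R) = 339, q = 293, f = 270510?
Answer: 1/270849 ≈ 3.6921e-6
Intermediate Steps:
1/(f + z(q)) = 1/(270510 + 339) = 1/270849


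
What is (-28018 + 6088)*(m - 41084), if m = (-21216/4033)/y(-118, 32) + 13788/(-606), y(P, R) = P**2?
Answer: 1278219452809562700/1417926173 ≈ 9.0147e+8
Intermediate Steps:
m = -32261865858/1417926173 (m = (-21216/4033)/((-118)**2) + 13788/(-606) = -21216*1/4033/13924 + 13788*(-1/606) = -21216/4033*1/13924 - 2298/101 = -5304/14038873 - 2298/101 = -32261865858/1417926173 ≈ -22.753)
(-28018 + 6088)*(m - 41084) = (-28018 + 6088)*(-32261865858/1417926173 - 41084) = -21930*(-58286340757390/1417926173) = 1278219452809562700/1417926173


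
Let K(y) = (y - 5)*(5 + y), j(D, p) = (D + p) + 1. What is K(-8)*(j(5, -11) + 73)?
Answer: 2652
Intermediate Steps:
j(D, p) = 1 + D + p
K(y) = (-5 + y)*(5 + y)
K(-8)*(j(5, -11) + 73) = (-25 + (-8)²)*((1 + 5 - 11) + 73) = (-25 + 64)*(-5 + 73) = 39*68 = 2652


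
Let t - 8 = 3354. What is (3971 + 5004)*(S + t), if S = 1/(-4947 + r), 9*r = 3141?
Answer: 138739813125/4598 ≈ 3.0174e+7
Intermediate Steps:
r = 349 (r = (1/9)*3141 = 349)
S = -1/4598 (S = 1/(-4947 + 349) = 1/(-4598) = -1/4598 ≈ -0.00021749)
t = 3362 (t = 8 + 3354 = 3362)
(3971 + 5004)*(S + t) = (3971 + 5004)*(-1/4598 + 3362) = 8975*(15458475/4598) = 138739813125/4598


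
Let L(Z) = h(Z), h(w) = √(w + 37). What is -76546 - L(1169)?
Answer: -76546 - 3*√134 ≈ -76581.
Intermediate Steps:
h(w) = √(37 + w)
L(Z) = √(37 + Z)
-76546 - L(1169) = -76546 - √(37 + 1169) = -76546 - √1206 = -76546 - 3*√134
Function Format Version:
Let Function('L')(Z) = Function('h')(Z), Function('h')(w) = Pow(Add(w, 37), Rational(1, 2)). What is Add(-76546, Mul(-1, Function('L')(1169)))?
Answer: Add(-76546, Mul(-3, Pow(134, Rational(1, 2)))) ≈ -76581.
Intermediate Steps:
Function('h')(w) = Pow(Add(37, w), Rational(1, 2))
Function('L')(Z) = Pow(Add(37, Z), Rational(1, 2))
Add(-76546, Mul(-1, Function('L')(1169))) = Add(-76546, Mul(-1, Pow(Add(37, 1169), Rational(1, 2)))) = Add(-76546, Mul(-1, Pow(1206, Rational(1, 2)))) = Add(-76546, Mul(-1, Mul(3, Pow(134, Rational(1, 2))))) = Add(-76546, Mul(-3, Pow(134, Rational(1, 2))))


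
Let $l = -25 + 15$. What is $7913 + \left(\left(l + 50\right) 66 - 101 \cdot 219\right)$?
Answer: $-11566$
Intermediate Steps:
$l = -10$
$7913 + \left(\left(l + 50\right) 66 - 101 \cdot 219\right) = 7913 + \left(\left(-10 + 50\right) 66 - 101 \cdot 219\right) = 7913 + \left(40 \cdot 66 - 22119\right) = 7913 + \left(2640 - 22119\right) = 7913 - 19479 = -11566$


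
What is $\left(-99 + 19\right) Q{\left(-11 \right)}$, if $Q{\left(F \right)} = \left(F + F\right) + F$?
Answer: $2640$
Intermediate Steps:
$Q{\left(F \right)} = 3 F$ ($Q{\left(F \right)} = 2 F + F = 3 F$)
$\left(-99 + 19\right) Q{\left(-11 \right)} = \left(-99 + 19\right) 3 \left(-11\right) = \left(-80\right) \left(-33\right) = 2640$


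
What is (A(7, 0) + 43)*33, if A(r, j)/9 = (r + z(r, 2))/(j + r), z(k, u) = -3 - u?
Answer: 10527/7 ≈ 1503.9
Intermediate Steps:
A(r, j) = 9*(-5 + r)/(j + r) (A(r, j) = 9*((r + (-3 - 1*2))/(j + r)) = 9*((r + (-3 - 2))/(j + r)) = 9*((r - 5)/(j + r)) = 9*((-5 + r)/(j + r)) = 9*(-5 + r)/(j + r))
(A(7, 0) + 43)*33 = (9*(-5 + 7)/(0 + 7) + 43)*33 = (9*2/7 + 43)*33 = (9*(⅐)*2 + 43)*33 = (18/7 + 43)*33 = (319/7)*33 = 10527/7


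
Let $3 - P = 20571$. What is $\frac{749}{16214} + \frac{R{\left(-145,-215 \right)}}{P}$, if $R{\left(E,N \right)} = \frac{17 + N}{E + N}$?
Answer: $\frac{153965143}{3334895520} \approx 0.046168$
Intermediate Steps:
$P = -20568$ ($P = 3 - 20571 = -20568$)
$R{\left(E,N \right)} = \frac{17 + N}{E + N}$
$\frac{749}{16214} + \frac{R{\left(-145,-215 \right)}}{P} = \frac{749}{16214} + \frac{\frac{1}{-145 - 215} \left(17 - 215\right)}{-20568} = 749 \cdot \frac{1}{16214} + \frac{1}{-360} \left(-198\right) \left(- \frac{1}{20568}\right) = \frac{749}{16214} + \left(- \frac{1}{360}\right) \left(-198\right) \left(- \frac{1}{20568}\right) = \frac{749}{16214} + \frac{11}{20} \left(- \frac{1}{20568}\right) = \frac{749}{16214} - \frac{11}{411360} = \frac{153965143}{3334895520}$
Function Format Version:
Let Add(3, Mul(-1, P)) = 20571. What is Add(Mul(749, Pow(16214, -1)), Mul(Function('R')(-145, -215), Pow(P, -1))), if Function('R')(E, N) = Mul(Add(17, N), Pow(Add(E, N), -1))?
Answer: Rational(153965143, 3334895520) ≈ 0.046168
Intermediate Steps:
P = -20568 (P = Add(3, Mul(-1, 20571)) = Add(3, -20571) = -20568)
Function('R')(E, N) = Mul(Pow(Add(E, N), -1), Add(17, N))
Add(Mul(749, Pow(16214, -1)), Mul(Function('R')(-145, -215), Pow(P, -1))) = Add(Mul(749, Pow(16214, -1)), Mul(Mul(Pow(Add(-145, -215), -1), Add(17, -215)), Pow(-20568, -1))) = Add(Mul(749, Rational(1, 16214)), Mul(Mul(Pow(-360, -1), -198), Rational(-1, 20568))) = Add(Rational(749, 16214), Mul(Mul(Rational(-1, 360), -198), Rational(-1, 20568))) = Add(Rational(749, 16214), Mul(Rational(11, 20), Rational(-1, 20568))) = Add(Rational(749, 16214), Rational(-11, 411360)) = Rational(153965143, 3334895520)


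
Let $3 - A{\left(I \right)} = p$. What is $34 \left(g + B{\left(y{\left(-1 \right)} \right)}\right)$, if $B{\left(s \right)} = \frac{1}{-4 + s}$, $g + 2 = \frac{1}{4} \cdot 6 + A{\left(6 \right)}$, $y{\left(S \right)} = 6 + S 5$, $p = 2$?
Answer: $\frac{17}{3} \approx 5.6667$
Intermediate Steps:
$A{\left(I \right)} = 1$ ($A{\left(I \right)} = 3 - 2 = 1$)
$y{\left(S \right)} = 6 + 5 S$
$g = \frac{1}{2}$ ($g = -2 + \left(\frac{1}{4} \cdot 6 + 1\right) = -2 + \left(\frac{3}{2} + 1\right) = -2 + \frac{5}{2} = \frac{1}{2} \approx 0.5$)
$34 \left(g + B{\left(y{\left(-1 \right)} \right)}\right) = 34 \left(\frac{1}{2} + \frac{1}{-4 + \left(6 + 5 \left(-1\right)\right)}\right) = 34 \left(\frac{1}{2} + \frac{1}{-4 + \left(6 - 5\right)}\right) = 34 \left(\frac{1}{2} + \frac{1}{-4 + 1}\right) = 34 \left(\frac{1}{2} + \frac{1}{-3}\right) = 34 \left(\frac{1}{2} - \frac{1}{3}\right) = 34 \cdot \frac{1}{6} = \frac{17}{3}$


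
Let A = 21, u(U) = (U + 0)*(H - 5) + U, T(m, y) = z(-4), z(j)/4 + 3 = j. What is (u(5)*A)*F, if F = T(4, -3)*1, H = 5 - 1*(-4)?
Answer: -14700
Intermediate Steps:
z(j) = -12 + 4*j
T(m, y) = -28 (T(m, y) = -12 + 4*(-4) = -12 - 16 = -28)
H = 9 (H = 5 + 4 = 9)
u(U) = 5*U (u(U) = (U + 0)*(9 - 5) + U = U*4 + U = 4*U + U = 5*U)
F = -28 (F = -28*1 = -28)
(u(5)*A)*F = ((5*5)*21)*(-28) = (25*21)*(-28) = 525*(-28) = -14700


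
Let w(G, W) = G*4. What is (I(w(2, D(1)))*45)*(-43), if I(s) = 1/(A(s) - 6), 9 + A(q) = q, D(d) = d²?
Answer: 1935/7 ≈ 276.43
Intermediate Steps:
w(G, W) = 4*G
A(q) = -9 + q
I(s) = 1/(-15 + s) (I(s) = 1/((-9 + s) - 6) = 1/(-15 + s))
(I(w(2, D(1)))*45)*(-43) = (45/(-15 + 4*2))*(-43) = (45/(-15 + 8))*(-43) = (45/(-7))*(-43) = -⅐*45*(-43) = -45/7*(-43) = 1935/7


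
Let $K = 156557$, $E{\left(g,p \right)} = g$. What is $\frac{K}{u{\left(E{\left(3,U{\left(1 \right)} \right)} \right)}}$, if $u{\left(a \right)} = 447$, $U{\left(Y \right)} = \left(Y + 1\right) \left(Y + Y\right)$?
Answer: $\frac{156557}{447} \approx 350.24$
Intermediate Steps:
$U{\left(Y \right)} = 2 Y \left(1 + Y\right)$ ($U{\left(Y \right)} = \left(1 + Y\right) 2 Y = 2 Y \left(1 + Y\right)$)
$\frac{K}{u{\left(E{\left(3,U{\left(1 \right)} \right)} \right)}} = \frac{156557}{447}$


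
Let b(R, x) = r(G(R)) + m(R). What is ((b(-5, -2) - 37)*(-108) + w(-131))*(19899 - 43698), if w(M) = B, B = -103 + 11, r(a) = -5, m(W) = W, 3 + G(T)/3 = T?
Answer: -118614216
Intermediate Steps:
G(T) = -9 + 3*T
B = -92
w(M) = -92
b(R, x) = -5 + R
((b(-5, -2) - 37)*(-108) + w(-131))*(19899 - 43698) = (((-5 - 5) - 37)*(-108) - 92)*(19899 - 43698) = ((-10 - 37)*(-108) - 92)*(-23799) = (-47*(-108) - 92)*(-23799) = (5076 - 92)*(-23799) = 4984*(-23799) = -118614216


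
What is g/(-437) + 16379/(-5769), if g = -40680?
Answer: 227525297/2521053 ≈ 90.250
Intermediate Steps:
g/(-437) + 16379/(-5769) = -40680/(-437) + 16379/(-5769) = -40680*(-1/437) + 16379*(-1/5769) = 40680/437 - 16379/5769 = 227525297/2521053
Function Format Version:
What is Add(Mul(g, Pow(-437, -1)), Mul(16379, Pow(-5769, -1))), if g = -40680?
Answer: Rational(227525297, 2521053) ≈ 90.250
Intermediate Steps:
Add(Mul(g, Pow(-437, -1)), Mul(16379, Pow(-5769, -1))) = Add(Mul(-40680, Pow(-437, -1)), Mul(16379, Pow(-5769, -1))) = Add(Mul(-40680, Rational(-1, 437)), Mul(16379, Rational(-1, 5769))) = Add(Rational(40680, 437), Rational(-16379, 5769)) = Rational(227525297, 2521053)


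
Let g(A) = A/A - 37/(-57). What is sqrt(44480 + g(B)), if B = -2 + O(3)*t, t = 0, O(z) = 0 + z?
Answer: sqrt(144520878)/57 ≈ 210.91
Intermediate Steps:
O(z) = z
B = -2 (B = -2 + 3*0 = -2 + 0 = -2)
g(A) = 94/57 (g(A) = 1 - 37*(-1/57) = 1 + 37/57 = 94/57)
sqrt(44480 + g(B)) = sqrt(44480 + 94/57) = sqrt(2535454/57) = sqrt(144520878)/57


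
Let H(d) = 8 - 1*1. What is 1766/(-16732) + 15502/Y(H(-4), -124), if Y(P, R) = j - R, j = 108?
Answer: 32371219/485228 ≈ 66.713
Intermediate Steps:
H(d) = 7 (H(d) = 8 - 1 = 7)
Y(P, R) = 108 - R
1766/(-16732) + 15502/Y(H(-4), -124) = 1766/(-16732) + 15502/(108 - 1*(-124)) = 1766*(-1/16732) + 15502/(108 + 124) = -883/8366 + 15502/232 = -883/8366 + 15502*(1/232) = -883/8366 + 7751/116 = 32371219/485228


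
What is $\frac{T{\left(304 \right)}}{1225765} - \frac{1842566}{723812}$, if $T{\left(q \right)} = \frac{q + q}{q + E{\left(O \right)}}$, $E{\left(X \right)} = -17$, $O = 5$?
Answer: $- \frac{324102122975217}{127316560221830} \approx -2.5456$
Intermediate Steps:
$T{\left(q \right)} = \frac{2 q}{-17 + q}$ ($T{\left(q \right)} = \frac{q + q}{q - 17} = \frac{2 q}{-17 + q}$)
$\frac{T{\left(304 \right)}}{1225765} - \frac{1842566}{723812} = \frac{2 \cdot 304 \frac{1}{-17 + 304}}{1225765} - \frac{1842566}{723812} = 2 \cdot 304 \cdot \frac{1}{287} \cdot \frac{1}{1225765} - \frac{921283}{361906} = \frac{608}{287} \cdot \frac{1}{1225765} - \frac{921283}{361906} = \frac{608}{351794555} - \frac{921283}{361906} = - \frac{324102122975217}{127316560221830}$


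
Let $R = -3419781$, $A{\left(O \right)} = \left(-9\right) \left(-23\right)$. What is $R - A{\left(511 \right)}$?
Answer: $-3419988$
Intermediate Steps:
$A{\left(O \right)} = 207$
$R - A{\left(511 \right)} = -3419781 - 207 = -3419988$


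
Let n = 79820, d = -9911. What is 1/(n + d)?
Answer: 1/69909 ≈ 1.4304e-5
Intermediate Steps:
1/(n + d) = 1/(79820 - 9911) = 1/69909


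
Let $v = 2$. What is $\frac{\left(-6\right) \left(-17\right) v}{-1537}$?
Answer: $- \frac{204}{1537} \approx -0.13273$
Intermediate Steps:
$\frac{\left(-6\right) \left(-17\right) v}{-1537} = \frac{\left(-6\right) \left(-17\right) 2}{-1537} = 102 \cdot 2 \left(- \frac{1}{1537}\right) = 204 \left(- \frac{1}{1537}\right) = - \frac{204}{1537}$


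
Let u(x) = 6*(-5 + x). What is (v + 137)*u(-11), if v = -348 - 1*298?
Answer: 48864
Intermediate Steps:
v = -646 (v = -348 - 298 = -646)
u(x) = -30 + 6*x
(v + 137)*u(-11) = (-646 + 137)*(-30 + 6*(-11)) = -509*(-30 - 66) = -509*(-96) = 48864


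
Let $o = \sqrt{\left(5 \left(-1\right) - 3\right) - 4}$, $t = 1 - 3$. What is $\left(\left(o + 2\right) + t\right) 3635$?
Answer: $7270 i \sqrt{3} \approx 12592.0 i$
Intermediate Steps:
$t = -2$
$o = 2 i \sqrt{3}$ ($o = \sqrt{\left(-5 - 3\right) - 4} = \sqrt{-8 - 4} = \sqrt{-12} = 2 i \sqrt{3} \approx 3.4641 i$)
$\left(\left(o + 2\right) + t\right) 3635 = \left(\left(2 i \sqrt{3} + 2\right) - 2\right) 3635 = \left(\left(2 + 2 i \sqrt{3}\right) - 2\right) 3635 = 2 i \sqrt{3} \cdot 3635 = 7270 i \sqrt{3}$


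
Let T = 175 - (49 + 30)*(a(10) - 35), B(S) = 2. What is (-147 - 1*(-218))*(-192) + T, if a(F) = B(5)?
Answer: -10850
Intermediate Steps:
a(F) = 2
T = 2782 (T = 175 - (49 + 30)*(2 - 35) = 175 - 79*(-33) = 175 - 1*(-2607) = 175 + 2607 = 2782)
(-147 - 1*(-218))*(-192) + T = (-147 - 1*(-218))*(-192) + 2782 = (-147 + 218)*(-192) + 2782 = 71*(-192) + 2782 = -13632 + 2782 = -10850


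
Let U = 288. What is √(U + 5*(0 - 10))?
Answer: √238 ≈ 15.427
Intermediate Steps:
√(U + 5*(0 - 10)) = √(288 + 5*(0 - 10)) = √(288 + 5*(-10)) = √(288 - 50) = √238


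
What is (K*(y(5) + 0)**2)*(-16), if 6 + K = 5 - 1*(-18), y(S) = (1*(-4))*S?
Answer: -108800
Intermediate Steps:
y(S) = -4*S
K = 17 (K = -6 + (5 - 1*(-18)) = -6 + (5 + 18) = -6 + 23 = 17)
(K*(y(5) + 0)**2)*(-16) = (17*(-4*5 + 0)**2)*(-16) = (17*(-20 + 0)**2)*(-16) = (17*(-20)**2)*(-16) = (17*400)*(-16) = 6800*(-16) = -108800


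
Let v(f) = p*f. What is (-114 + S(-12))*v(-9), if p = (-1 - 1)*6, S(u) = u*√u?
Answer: -12312 - 2592*I*√3 ≈ -12312.0 - 4489.5*I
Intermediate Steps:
S(u) = u^(3/2)
p = -12 (p = -2*6 = -12)
v(f) = -12*f
(-114 + S(-12))*v(-9) = (-114 + (-12)^(3/2))*(-12*(-9)) = (-114 - 24*I*√3)*108 = -12312 - 2592*I*√3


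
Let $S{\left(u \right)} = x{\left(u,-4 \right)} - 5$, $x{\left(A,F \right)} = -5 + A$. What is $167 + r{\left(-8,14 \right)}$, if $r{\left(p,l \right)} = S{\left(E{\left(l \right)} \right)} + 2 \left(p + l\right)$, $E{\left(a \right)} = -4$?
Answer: $165$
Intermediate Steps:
$S{\left(u \right)} = -10 + u$ ($S{\left(u \right)} = \left(-5 + u\right) - 5 = -10 + u$)
$r{\left(p,l \right)} = -14 + 2 l + 2 p$ ($r{\left(p,l \right)} = \left(-10 - 4\right) + 2 \left(p + l\right) = -14 + 2 \left(l + p\right) = -14 + \left(2 l + 2 p\right) = -14 + 2 l + 2 p$)
$167 + r{\left(-8,14 \right)} = 167 + \left(-14 + 2 \cdot 14 + 2 \left(-8\right)\right) = 167 - 2 = 165$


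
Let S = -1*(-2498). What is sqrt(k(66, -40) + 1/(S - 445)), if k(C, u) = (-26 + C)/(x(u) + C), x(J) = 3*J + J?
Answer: 21*I*sqrt(8973663)/96491 ≈ 0.65195*I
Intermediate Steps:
S = 2498
x(J) = 4*J
k(C, u) = (-26 + C)/(C + 4*u) (k(C, u) = (-26 + C)/(4*u + C) = (-26 + C)/(C + 4*u))
sqrt(k(66, -40) + 1/(S - 445)) = sqrt((-26 + 66)/(66 + 4*(-40)) + 1/(2498 - 445)) = sqrt(40/(66 - 160) + 1/2053) = sqrt(40/(-94) + 1/2053) = sqrt(-1/94*40 + 1/2053) = sqrt(-20/47 + 1/2053) = sqrt(-41013/96491) = 21*I*sqrt(8973663)/96491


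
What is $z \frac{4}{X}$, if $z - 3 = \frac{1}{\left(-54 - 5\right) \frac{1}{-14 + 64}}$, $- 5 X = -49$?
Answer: $\frac{2540}{2891} \approx 0.87859$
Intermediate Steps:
$X = \frac{49}{5}$ ($X = \left(- \frac{1}{5}\right) \left(-49\right) = \frac{49}{5} \approx 9.8$)
$z = \frac{127}{59}$ ($z = 3 + \frac{1}{\left(-54 - 5\right) \frac{1}{-14 + 64}} = 3 + \frac{1}{\left(-59\right) \frac{1}{50}} = 3 + \frac{1}{- \frac{59}{50}} = 3 - \frac{50}{59} = \frac{127}{59} \approx 2.1525$)
$z \frac{4}{X} = \frac{127 \frac{4}{\frac{49}{5}}}{59} = \frac{127 \cdot 4 \cdot \frac{5}{49}}{59} = \frac{127}{59} \cdot \frac{20}{49} = \frac{2540}{2891}$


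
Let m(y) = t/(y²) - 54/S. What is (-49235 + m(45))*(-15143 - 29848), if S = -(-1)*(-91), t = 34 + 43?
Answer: 45354243676732/20475 ≈ 2.2151e+9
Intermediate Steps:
t = 77
S = -91 (S = -1*91 = -91)
m(y) = 54/91 + 77/y² (m(y) = 77/(y²) - 54/(-91) = 77/y² - 54*(-1/91) = 77/y² + 54/91 = 54/91 + 77/y²)
(-49235 + m(45))*(-15143 - 29848) = (-49235 + (54/91 + 77/45²))*(-15143 - 29848) = (-49235 + (54/91 + 77*(1/2025)))*(-44991) = (-49235 + (54/91 + 77/2025))*(-44991) = (-49235 + 116357/184275)*(-44991) = -9072663268/184275*(-44991) = 45354243676732/20475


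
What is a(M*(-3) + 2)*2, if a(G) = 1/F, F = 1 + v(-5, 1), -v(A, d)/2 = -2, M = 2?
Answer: ⅖ ≈ 0.40000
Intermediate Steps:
v(A, d) = 4 (v(A, d) = -2*(-2) = 4)
F = 5 (F = 1 + 4 = 5)
a(G) = ⅕ (a(G) = 1/5 = ⅕)
a(M*(-3) + 2)*2 = (⅕)*2 = ⅖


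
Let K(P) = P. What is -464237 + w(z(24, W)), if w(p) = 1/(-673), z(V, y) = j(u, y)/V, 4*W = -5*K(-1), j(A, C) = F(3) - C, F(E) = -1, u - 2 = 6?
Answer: -312431502/673 ≈ -4.6424e+5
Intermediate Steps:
u = 8 (u = 2 + 6 = 8)
j(A, C) = -1 - C
W = 5/4 (W = (-5*(-1))/4 = (¼)*5 = 5/4 ≈ 1.2500)
z(V, y) = (-1 - y)/V
w(p) = -1/673
-464237 + w(z(24, W)) = -464237 - 1/673 = -312431502/673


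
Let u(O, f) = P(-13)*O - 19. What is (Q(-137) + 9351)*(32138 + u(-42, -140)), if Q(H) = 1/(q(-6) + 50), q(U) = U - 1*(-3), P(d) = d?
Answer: 305451110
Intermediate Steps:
q(U) = 3 + U (q(U) = U + 3 = 3 + U)
Q(H) = 1/47 (Q(H) = 1/((3 - 6) + 50) = 1/(-3 + 50) = 1/47)
u(O, f) = -19 - 13*O (u(O, f) = -13*O - 19 = -19 - 13*O)
(Q(-137) + 9351)*(32138 + u(-42, -140)) = (1/47 + 9351)*(32138 + (-19 - 13*(-42))) = 439498*(32138 + (-19 + 546))/47 = 439498*(32138 + 527)/47 = (439498/47)*32665 = 305451110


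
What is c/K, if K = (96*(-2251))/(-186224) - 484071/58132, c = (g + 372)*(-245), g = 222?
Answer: 32821785861480/1616323859 ≈ 20306.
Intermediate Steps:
c = -145530 (c = (222 + 372)*(-245) = 594*(-245) = -145530)
K = -4848971577/676598348 (K = -216096*(-1/186224) - 484071*1/58132 = 13506/11639 - 484071/58132 = -4848971577/676598348 ≈ -7.1667)
c/K = -145530/(-4848971577/676598348) = -145530*(-676598348/4848971577) = 32821785861480/1616323859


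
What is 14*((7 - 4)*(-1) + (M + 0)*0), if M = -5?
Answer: -42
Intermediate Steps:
14*((7 - 4)*(-1) + (M + 0)*0) = 14*((7 - 4)*(-1) + (-5 + 0)*0) = 14*(3*(-1) - 5*0) = 14*(-3 + 0) = 14*(-3) = -42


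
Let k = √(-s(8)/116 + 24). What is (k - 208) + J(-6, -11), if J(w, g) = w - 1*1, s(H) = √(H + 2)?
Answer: -215 + √(80736 - 29*√10)/58 ≈ -210.10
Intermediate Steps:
s(H) = √(2 + H)
k = √(24 - √10/116) (k = √(-√(2 + 8)/116 + 24) = √(-√10/116 + 24) = √(24 - √10/116) ≈ 4.8962)
J(w, g) = -1 + w (J(w, g) = w - 1 = -1 + w)
(k - 208) + J(-6, -11) = (√(80736 - 29*√10)/58 - 208) + (-1 - 6) = (-208 + √(80736 - 29*√10)/58) - 7 = -215 + √(80736 - 29*√10)/58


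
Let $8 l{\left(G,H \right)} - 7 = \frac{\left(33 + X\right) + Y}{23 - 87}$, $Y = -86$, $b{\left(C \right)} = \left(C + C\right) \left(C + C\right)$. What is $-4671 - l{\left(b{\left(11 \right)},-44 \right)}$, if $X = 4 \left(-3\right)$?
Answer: $- \frac{2392065}{512} \approx -4672.0$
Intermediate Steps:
$b{\left(C \right)} = 4 C^{2}$ ($b{\left(C \right)} = 2 C 2 C = 4 C^{2}$)
$X = -12$
$l{\left(G,H \right)} = \frac{513}{512}$ ($l{\left(G,H \right)} = \frac{7}{8} + \frac{\left(\left(33 - 12\right) - 86\right) \frac{1}{23 - 87}}{8} = \frac{7}{8} + \frac{\left(21 - 86\right) \frac{1}{-64}}{8} = \frac{7}{8} + \frac{\left(-65\right) \left(- \frac{1}{64}\right)}{8} = \frac{7}{8} + \frac{1}{8} \cdot \frac{65}{64} = \frac{7}{8} + \frac{65}{512} = \frac{513}{512}$)
$-4671 - l{\left(b{\left(11 \right)},-44 \right)} = -4671 - \frac{513}{512} = - \frac{2392065}{512}$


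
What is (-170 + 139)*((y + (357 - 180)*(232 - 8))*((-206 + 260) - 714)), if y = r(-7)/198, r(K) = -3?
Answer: 811197770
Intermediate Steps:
y = -1/66 (y = -3/198 = -3*1/198 = -1/66 ≈ -0.015152)
(-170 + 139)*((y + (357 - 180)*(232 - 8))*((-206 + 260) - 714)) = (-170 + 139)*((-1/66 + (357 - 180)*(232 - 8))*((-206 + 260) - 714)) = -31*(-1/66 + 177*224)*(54 - 714) = -31*(-1/66 + 39648)*(-660) = -81119777*(-660)/66 = -31*(-26167670) = 811197770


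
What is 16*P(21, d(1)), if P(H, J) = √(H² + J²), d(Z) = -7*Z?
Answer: 112*√10 ≈ 354.18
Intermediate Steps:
16*P(21, d(1)) = 16*√(21² + (-7*1)²) = 16*√(441 + (-7)²) = 16*√(441 + 49) = 16*√490 = 16*(7*√10) = 112*√10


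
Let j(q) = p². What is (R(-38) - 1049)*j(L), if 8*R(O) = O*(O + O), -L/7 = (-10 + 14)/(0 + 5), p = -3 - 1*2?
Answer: -17200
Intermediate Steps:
p = -5 (p = -3 - 2 = -5)
L = -28/5 (L = -7*(-10 + 14)/(0 + 5) = -28/5 ≈ -5.6000)
j(q) = 25 (j(q) = (-5)² = 25)
R(O) = O²/4 (R(O) = (O*(O + O))/8 = (O*(2*O))/8 = (2*O²)/8 = O²/4)
(R(-38) - 1049)*j(L) = ((¼)*(-38)² - 1049)*25 = ((¼)*1444 - 1049)*25 = (361 - 1049)*25 = -688*25 = -17200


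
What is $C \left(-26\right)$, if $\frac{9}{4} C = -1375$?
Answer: $\frac{143000}{9} \approx 15889.0$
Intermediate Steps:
$C = - \frac{5500}{9}$ ($C = \frac{4}{9} \left(-1375\right) = - \frac{5500}{9} \approx -611.11$)
$C \left(-26\right) = \left(- \frac{5500}{9}\right) \left(-26\right) = \frac{143000}{9}$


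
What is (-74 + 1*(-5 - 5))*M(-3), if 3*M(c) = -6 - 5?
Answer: 308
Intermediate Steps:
M(c) = -11/3 (M(c) = (-6 - 5)/3 = (1/3)*(-11) = -11/3)
(-74 + 1*(-5 - 5))*M(-3) = (-74 + 1*(-5 - 5))*(-11/3) = (-74 + 1*(-10))*(-11/3) = (-74 - 10)*(-11/3) = -84*(-11/3) = 308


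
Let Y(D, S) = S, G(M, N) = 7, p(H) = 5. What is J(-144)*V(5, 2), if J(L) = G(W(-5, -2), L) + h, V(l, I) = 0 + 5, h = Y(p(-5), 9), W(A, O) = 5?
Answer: 80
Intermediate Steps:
h = 9
V(l, I) = 5
J(L) = 16 (J(L) = 7 + 9 = 16)
J(-144)*V(5, 2) = 16*5 = 80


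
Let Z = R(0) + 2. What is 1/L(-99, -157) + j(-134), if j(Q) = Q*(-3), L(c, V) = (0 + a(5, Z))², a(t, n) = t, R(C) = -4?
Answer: 10051/25 ≈ 402.04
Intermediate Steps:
Z = -2 (Z = -4 + 2 = -2)
L(c, V) = 25 (L(c, V) = (0 + 5)² = 5² = 25)
j(Q) = -3*Q
1/L(-99, -157) + j(-134) = 1/25 - 3*(-134) = 1/25 + 402 = 10051/25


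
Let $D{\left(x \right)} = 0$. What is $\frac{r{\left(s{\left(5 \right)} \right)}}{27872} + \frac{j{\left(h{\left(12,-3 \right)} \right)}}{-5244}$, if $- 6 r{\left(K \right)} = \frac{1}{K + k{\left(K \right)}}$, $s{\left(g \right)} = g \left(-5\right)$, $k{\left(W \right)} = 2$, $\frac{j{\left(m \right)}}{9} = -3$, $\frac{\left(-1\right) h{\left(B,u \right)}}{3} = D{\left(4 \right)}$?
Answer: $\frac{376291}{73080384} \approx 0.005149$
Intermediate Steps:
$h{\left(B,u \right)} = 0$ ($h{\left(B,u \right)} = \left(-3\right) 0 = 0$)
$j{\left(m \right)} = -27$ ($j{\left(m \right)} = 9 \left(-3\right) = -27$)
$s{\left(g \right)} = - 5 g$
$r{\left(K \right)} = - \frac{1}{6 \left(2 + K\right)}$ ($r{\left(K \right)} = - \frac{1}{6 \left(K + 2\right)} = - \frac{1}{6 \left(2 + K\right)}$)
$\frac{r{\left(s{\left(5 \right)} \right)}}{27872} + \frac{j{\left(h{\left(12,-3 \right)} \right)}}{-5244} = \frac{\left(-1\right) \frac{1}{12 + 6 \left(\left(-5\right) 5\right)}}{27872} - \frac{27}{-5244} = - \frac{1}{12 + 6 \left(-25\right)} \frac{1}{27872} - - \frac{9}{1748} = - \frac{1}{12 - 150} \cdot \frac{1}{27872} + \frac{9}{1748} = - \frac{1}{-138} \cdot \frac{1}{27872} + \frac{9}{1748} = \left(-1\right) \left(- \frac{1}{138}\right) \frac{1}{27872} + \frac{9}{1748} = \frac{1}{138} \cdot \frac{1}{27872} + \frac{9}{1748} = \frac{1}{3846336} + \frac{9}{1748} = \frac{376291}{73080384}$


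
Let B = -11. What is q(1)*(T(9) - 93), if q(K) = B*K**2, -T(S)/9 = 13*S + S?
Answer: 13497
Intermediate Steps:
T(S) = -126*S (T(S) = -9*(13*S + S) = -126*S)
q(K) = -11*K**2
q(1)*(T(9) - 93) = (-11*1**2)*(-126*9 - 93) = (-11*1)*(-1134 - 93) = -11*(-1227) = 13497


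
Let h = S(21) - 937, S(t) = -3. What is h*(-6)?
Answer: 5640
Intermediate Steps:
h = -940 (h = -3 - 937 = -940)
h*(-6) = -940*(-6) = 5640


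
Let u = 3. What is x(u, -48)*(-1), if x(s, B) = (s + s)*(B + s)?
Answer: 270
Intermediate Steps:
x(s, B) = 2*s*(B + s) (x(s, B) = (2*s)*(B + s) = 2*s*(B + s))
x(u, -48)*(-1) = (2*3*(-48 + 3))*(-1) = (2*3*(-45))*(-1) = -270*(-1) = 270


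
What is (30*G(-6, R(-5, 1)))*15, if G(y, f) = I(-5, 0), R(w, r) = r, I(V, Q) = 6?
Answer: 2700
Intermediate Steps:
G(y, f) = 6
(30*G(-6, R(-5, 1)))*15 = (30*6)*15 = 180*15 = 2700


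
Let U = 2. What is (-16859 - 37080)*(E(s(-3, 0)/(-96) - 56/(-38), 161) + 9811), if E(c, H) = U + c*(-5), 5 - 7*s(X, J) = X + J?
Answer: -844139039137/1596 ≈ -5.2891e+8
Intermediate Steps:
s(X, J) = 5/7 - J/7 - X/7 (s(X, J) = 5/7 - (X + J)/7 = 5/7 - (J + X)/7 = 5/7 + (-J/7 - X/7) = 5/7 - J/7 - X/7)
E(c, H) = 2 - 5*c (E(c, H) = 2 + c*(-5) = 2 - 5*c)
(-16859 - 37080)*(E(s(-3, 0)/(-96) - 56/(-38), 161) + 9811) = (-16859 - 37080)*((2 - 5*((5/7 - ⅐*0 - ⅐*(-3))/(-96) - 56/(-38))) + 9811) = -53939*((2 - 5*((5/7 + 0 + 3/7)*(-1/96) - 56*(-1/38))) + 9811) = -53939*((2 - 5*((8/7)*(-1/96) + 28/19)) + 9811) = -53939*((2 - 5*(-1/84 + 28/19)) + 9811) = -53939*((2 - 5*2333/1596) + 9811) = -53939*((2 - 11665/1596) + 9811) = -53939*(-8473/1596 + 9811) = -53939*15649883/1596 = -844139039137/1596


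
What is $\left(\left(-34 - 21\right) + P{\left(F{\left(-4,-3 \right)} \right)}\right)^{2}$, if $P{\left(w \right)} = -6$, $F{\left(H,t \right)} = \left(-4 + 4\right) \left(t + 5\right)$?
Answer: $3721$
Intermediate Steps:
$F{\left(H,t \right)} = 0$ ($F{\left(H,t \right)} = 0 \left(5 + t\right) = 0$)
$\left(\left(-34 - 21\right) + P{\left(F{\left(-4,-3 \right)} \right)}\right)^{2} = \left(\left(-34 - 21\right) - 6\right)^{2} = \left(-55 - 6\right)^{2} = \left(-61\right)^{2} = 3721$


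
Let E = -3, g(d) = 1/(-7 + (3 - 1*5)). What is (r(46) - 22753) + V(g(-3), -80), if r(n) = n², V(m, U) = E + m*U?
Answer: -185680/9 ≈ -20631.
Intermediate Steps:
g(d) = -⅑ (g(d) = 1/(-7 + (3 - 5)) = 1/(-7 - 2) = 1/(-9) = -⅑)
V(m, U) = -3 + U*m (V(m, U) = -3 + m*U = -3 + U*m)
(r(46) - 22753) + V(g(-3), -80) = (46² - 22753) + (-3 - 80*(-⅑)) = (2116 - 22753) + (-3 + 80/9) = -20637 + 53/9 = -185680/9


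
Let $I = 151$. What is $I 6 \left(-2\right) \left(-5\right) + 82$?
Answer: $9142$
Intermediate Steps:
$I 6 \left(-2\right) \left(-5\right) + 82 = 151 \cdot 6 \left(-2\right) \left(-5\right) + 82 = 151 \left(\left(-12\right) \left(-5\right)\right) + 82 = 151 \cdot 60 + 82 = 9060 + 82 = 9142$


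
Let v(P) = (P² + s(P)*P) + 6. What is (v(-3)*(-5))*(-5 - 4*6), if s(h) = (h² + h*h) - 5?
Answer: -3480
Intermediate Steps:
s(h) = -5 + 2*h² (s(h) = (h² + h²) - 5 = 2*h² - 5 = -5 + 2*h²)
v(P) = 6 + P² + P*(-5 + 2*P²) (v(P) = (P² + (-5 + 2*P²)*P) + 6 = (P² + P*(-5 + 2*P²)) + 6 = 6 + P² + P*(-5 + 2*P²))
(v(-3)*(-5))*(-5 - 4*6) = ((6 + (-3)² - 3*(-5 + 2*(-3)²))*(-5))*(-5 - 4*6) = ((6 + 9 - 3*(-5 + 2*9))*(-5))*(-5 - 24) = ((6 + 9 - 3*(-5 + 18))*(-5))*(-29) = ((6 + 9 - 3*13)*(-5))*(-29) = ((6 + 9 - 39)*(-5))*(-29) = -24*(-5)*(-29) = 120*(-29) = -3480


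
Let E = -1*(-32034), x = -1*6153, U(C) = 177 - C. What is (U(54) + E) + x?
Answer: 26004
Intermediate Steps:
x = -6153
E = 32034
(U(54) + E) + x = ((177 - 1*54) + 32034) - 6153 = ((177 - 54) + 32034) - 6153 = (123 + 32034) - 6153 = 32157 - 6153 = 26004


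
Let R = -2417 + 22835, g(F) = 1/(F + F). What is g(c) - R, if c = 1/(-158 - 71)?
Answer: -41065/2 ≈ -20533.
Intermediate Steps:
c = -1/229 (c = 1/(-229) = -1/229 ≈ -0.0043668)
g(F) = 1/(2*F)
R = 20418
g(c) - R = 1/(2*(-1/229)) - 1*20418 = (½)*(-229) - 20418 = -229/2 - 20418 = -41065/2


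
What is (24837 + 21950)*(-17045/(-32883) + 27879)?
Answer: 42892553144974/32883 ≈ 1.3044e+9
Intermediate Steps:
(24837 + 21950)*(-17045/(-32883) + 27879) = 46787*(-17045*(-1/32883) + 27879) = 46787*(17045/32883 + 27879) = 46787*(916762202/32883) = 42892553144974/32883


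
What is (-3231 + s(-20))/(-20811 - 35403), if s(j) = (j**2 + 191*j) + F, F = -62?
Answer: 6713/56214 ≈ 0.11942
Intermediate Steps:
s(j) = -62 + j**2 + 191*j (s(j) = (j**2 + 191*j) - 62 = -62 + j**2 + 191*j)
(-3231 + s(-20))/(-20811 - 35403) = (-3231 + (-62 + (-20)**2 + 191*(-20)))/(-20811 - 35403) = (-3231 + (-62 + 400 - 3820))/(-56214) = (-3231 - 3482)*(-1/56214) = -6713*(-1/56214) = 6713/56214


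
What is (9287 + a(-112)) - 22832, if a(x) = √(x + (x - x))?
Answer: -13545 + 4*I*√7 ≈ -13545.0 + 10.583*I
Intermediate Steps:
a(x) = √x (a(x) = √(x + 0) = √x)
(9287 + a(-112)) - 22832 = (9287 + √(-112)) - 22832 = (9287 + 4*I*√7) - 22832 = -13545 + 4*I*√7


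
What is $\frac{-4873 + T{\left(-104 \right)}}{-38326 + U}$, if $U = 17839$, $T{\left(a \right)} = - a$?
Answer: $\frac{4769}{20487} \approx 0.23278$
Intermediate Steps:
$\frac{-4873 + T{\left(-104 \right)}}{-38326 + U} = \frac{-4873 - -104}{-38326 + 17839} = \frac{-4873 + 104}{-20487} = \left(-4769\right) \left(- \frac{1}{20487}\right) = \frac{4769}{20487}$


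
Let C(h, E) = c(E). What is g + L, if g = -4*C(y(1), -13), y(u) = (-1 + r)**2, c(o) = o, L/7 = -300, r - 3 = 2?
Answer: -2048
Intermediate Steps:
r = 5 (r = 3 + 2 = 5)
L = -2100 (L = 7*(-300) = -2100)
y(u) = 16 (y(u) = (-1 + 5)**2 = 4**2 = 16)
C(h, E) = E
g = 52 (g = -4*(-13) = 52)
g + L = 52 - 2100 = -2048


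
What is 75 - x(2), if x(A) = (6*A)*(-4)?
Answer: 123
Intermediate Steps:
x(A) = -24*A
75 - x(2) = 75 - (-24)*2 = 75 - 1*(-48) = 75 + 48 = 123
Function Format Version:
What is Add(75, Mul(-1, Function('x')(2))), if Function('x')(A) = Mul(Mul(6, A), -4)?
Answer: 123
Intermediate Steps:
Function('x')(A) = Mul(-24, A)
Add(75, Mul(-1, Function('x')(2))) = Add(75, Mul(-1, Mul(-24, 2))) = Add(75, Mul(-1, -48)) = Add(75, 48) = 123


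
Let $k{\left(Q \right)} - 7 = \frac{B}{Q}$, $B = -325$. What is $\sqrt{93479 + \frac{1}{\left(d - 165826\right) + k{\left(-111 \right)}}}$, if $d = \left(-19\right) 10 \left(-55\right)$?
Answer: $\frac{5 \sqrt{1112070650245812782}}{17245634} \approx 305.74$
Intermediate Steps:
$k{\left(Q \right)} = 7 - \frac{325}{Q}$
$d = 10450$ ($d = \left(-190\right) \left(-55\right) = 10450$)
$\sqrt{93479 + \frac{1}{\left(d - 165826\right) + k{\left(-111 \right)}}} = \sqrt{93479 + \frac{1}{\left(10450 - 165826\right) + \left(7 - \frac{325}{-111}\right)}} = \sqrt{93479 + \frac{1}{-155376 + \left(7 - - \frac{325}{111}\right)}} = \sqrt{93479 + \frac{1}{-155376 + \left(7 + \frac{325}{111}\right)}} = \sqrt{93479 + \frac{1}{-155376 + \frac{1102}{111}}} = \sqrt{93479 + \frac{1}{- \frac{17245634}{111}}} = \sqrt{93479 - \frac{111}{17245634}} = \sqrt{\frac{1612104620575}{17245634}} = \frac{5 \sqrt{1112070650245812782}}{17245634}$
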